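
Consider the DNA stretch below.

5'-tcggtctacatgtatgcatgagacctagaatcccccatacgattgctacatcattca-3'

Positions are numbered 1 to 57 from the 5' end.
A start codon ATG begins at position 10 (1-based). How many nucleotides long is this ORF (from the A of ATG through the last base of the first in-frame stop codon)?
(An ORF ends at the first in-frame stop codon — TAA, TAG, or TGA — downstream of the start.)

Codons from position 10: ATG (10–12), TAT (13–15), GCA (16–18), TGA (19–21).
TGA is the first in-frame stop; ORF spans 10–21, 12 nucleotides.

12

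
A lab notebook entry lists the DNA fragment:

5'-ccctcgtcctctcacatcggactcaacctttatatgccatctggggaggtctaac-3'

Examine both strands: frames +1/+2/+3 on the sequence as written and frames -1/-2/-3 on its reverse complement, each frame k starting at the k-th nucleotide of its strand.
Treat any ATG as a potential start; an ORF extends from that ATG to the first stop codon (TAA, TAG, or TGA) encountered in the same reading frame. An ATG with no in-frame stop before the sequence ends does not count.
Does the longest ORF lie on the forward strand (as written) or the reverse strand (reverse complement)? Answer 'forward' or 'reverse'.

forward

Reverse complement (5'→3'): GTTAGACCTCCCCAGATGGCATATAAAGGTTGAGTCCGATGTGAGAGGACGAGGG
Frame +1: CCC TCG TCC TCT CAC ATC GGA CTC AAC CTT TAT ATG CCA TCT GGG GAG GTC TAA — ATG at 34, stop TAA at 52 → 21 nt.
Frame +2: CCT CGT CCT CTC ACA TCG GAC TCA ACC TTT ATA TGC CAT CTG GGG AGG TCT AAC — no ATG→stop ORF.
Frame +3: CTC GTC CTC TCA CAT CGG ACT CAA CCT TTA TAT GCC ATC TGG GGA GGT CTA — no ATG→stop ORF.
Frame -1: GTT AGA CCT CCC CAG ATG GCA TAT AAA GGT TGA GTC CGA TGT GAG AGG ACG AGG — ATG at 16, stop TGA at 31 → 18 nt.
Frame -2: TTA GAC CTC CCC AGA TGG CAT ATA AAG GTT GAG TCC GAT GTG AGA GGA CGA GGG — no ATG→stop ORF.
Frame -3: TAG ACC TCC CCA GAT GGC ATA TAA AGG TTG AGT CCG ATG TGA GAG GAC GAG — ATG at 39, stop TGA at 42 → 6 nt.
Forward-strand max 21 nt; reverse-strand max 18 nt. The forward strand has the longer ORF.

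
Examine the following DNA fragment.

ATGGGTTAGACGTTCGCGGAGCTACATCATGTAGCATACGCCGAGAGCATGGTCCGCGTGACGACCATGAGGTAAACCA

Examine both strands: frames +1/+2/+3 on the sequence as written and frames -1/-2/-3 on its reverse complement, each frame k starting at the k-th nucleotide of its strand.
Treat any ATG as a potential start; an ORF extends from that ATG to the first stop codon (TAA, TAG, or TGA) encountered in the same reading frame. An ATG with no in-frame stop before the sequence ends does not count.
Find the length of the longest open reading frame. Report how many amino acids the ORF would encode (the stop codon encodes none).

13

Reverse complement (5'→3'): TGGTTTACCTCATGGTCGTCACGCGGACCATGCTCTCGGCGTATGCTACATGATGTAGCTCCGCGAACGTCTAACCCAT
Frame +1: ATG GGT TAG ACG TTC GCG GAG CTA CAT CAT GTA GCA TAC GCC GAG AGC ATG GTC CGC GTG ACG ACC ATG AGG TAA ACC — ATG at 1, stop TAG at 7 → 9 nt; ATG at 49, stop TAA at 73 → 27 nt; ATG at 67, stop TAA at 73 → 9 nt.
Frame +2: TGG GTT AGA CGT TCG CGG AGC TAC ATC ATG TAG CAT ACG CCG AGA GCA TGG TCC GCG TGA CGA CCA TGA GGT AAA CCA — ATG at 29, stop TAG at 32 → 6 nt.
Frame +3: GGG TTA GAC GTT CGC GGA GCT ACA TCA TGT AGC ATA CGC CGA GAG CAT GGT CCG CGT GAC GAC CAT GAG GTA AAC — no ATG→stop ORF.
Frame -1: TGG TTT ACC TCA TGG TCG TCA CGC GGA CCA TGC TCT CGG CGT ATG CTA CAT GAT GTA GCT CCG CGA ACG TCT AAC CCA — no ATG→stop ORF.
Frame -2: GGT TTA CCT CAT GGT CGT CAC GCG GAC CAT GCT CTC GGC GTA TGC TAC ATG ATG TAG CTC CGC GAA CGT CTA ACC CAT — ATG at 50, stop TAG at 56 → 9 nt; ATG at 53, stop TAG at 56 → 6 nt.
Frame -3: GTT TAC CTC ATG GTC GTC ACG CGG ACC ATG CTC TCG GCG TAT GCT ACA TGA TGT AGC TCC GCG AAC GTC TAA CCC — ATG at 12, stop TGA at 51 → 42 nt; ATG at 30, stop TGA at 51 → 24 nt.
Longest: frame -3, positions 12–53, 42 nt = 14 codons = 13 aa. → 13 amino acids.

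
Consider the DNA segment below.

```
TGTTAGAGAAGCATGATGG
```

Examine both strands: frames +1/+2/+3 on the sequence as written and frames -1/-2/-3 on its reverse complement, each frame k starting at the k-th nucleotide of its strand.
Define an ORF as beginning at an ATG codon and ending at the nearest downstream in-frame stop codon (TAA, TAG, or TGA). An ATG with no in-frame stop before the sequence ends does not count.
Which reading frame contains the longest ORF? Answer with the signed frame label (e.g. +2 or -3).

-3

Reverse complement (5'→3'): CCATCATGCTTCTCTAACA
Frame +1: TGT TAG AGA AGC ATG ATG — no ATG→stop ORF.
Frame +2: GTT AGA GAA GCA TGA TGG — no ATG→stop ORF.
Frame +3: TTA GAG AAG CAT GAT — no ATG→stop ORF.
Frame -1: CCA TCA TGC TTC TCT AAC — no ATG→stop ORF.
Frame -2: CAT CAT GCT TCT CTA ACA — no ATG→stop ORF.
Frame -3: ATC ATG CTT CTC TAA — ATG at 6, stop TAA at 15 → 12 nt.
Longest ORF is 12 nt in frame -3 (positions 6–17).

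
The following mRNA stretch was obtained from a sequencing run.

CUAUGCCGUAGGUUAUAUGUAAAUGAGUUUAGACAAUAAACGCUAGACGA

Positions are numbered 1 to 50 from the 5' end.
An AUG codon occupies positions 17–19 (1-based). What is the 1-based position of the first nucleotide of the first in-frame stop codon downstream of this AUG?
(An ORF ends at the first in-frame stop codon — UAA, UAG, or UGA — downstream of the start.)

Codons from position 17: AUG (17–19), UAA (20–22).
UAA is a stop codon; it begins at position 20.

20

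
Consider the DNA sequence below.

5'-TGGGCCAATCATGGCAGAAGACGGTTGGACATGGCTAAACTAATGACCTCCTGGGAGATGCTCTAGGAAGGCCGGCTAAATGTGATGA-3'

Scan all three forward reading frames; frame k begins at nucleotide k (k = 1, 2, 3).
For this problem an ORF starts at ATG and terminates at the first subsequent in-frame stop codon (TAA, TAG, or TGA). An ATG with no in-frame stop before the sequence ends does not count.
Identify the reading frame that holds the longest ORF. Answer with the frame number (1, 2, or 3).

Frame 1: TGG GCC AAT CAT GGC AGA AGA CGG TTG GAC ATG GCT AAA CTA ATG ACC TCC TGG GAG ATG CTC TAG GAA GGC CGG CTA AAT GTG ATG — ATG at 31, stop TAG at 64 → 36 nt; ATG at 43, stop TAG at 64 → 24 nt; ATG at 58, stop TAG at 64 → 9 nt.
Frame 2: GGG CCA ATC ATG GCA GAA GAC GGT TGG ACA TGG CTA AAC TAA TGA CCT CCT GGG AGA TGC TCT AGG AAG GCC GGC TAA ATG TGA TGA — ATG at 11, stop TAA at 41 → 33 nt; ATG at 80, stop TGA at 83 → 6 nt.
Frame 3: GGC CAA TCA TGG CAG AAG ACG GTT GGA CAT GGC TAA ACT AAT GAC CTC CTG GGA GAT GCT CTA GGA AGG CCG GCT AAA TGT GAT — no ATG→stop ORF.
Longest ORF is 36 nt in frame 1 (positions 31–66).

1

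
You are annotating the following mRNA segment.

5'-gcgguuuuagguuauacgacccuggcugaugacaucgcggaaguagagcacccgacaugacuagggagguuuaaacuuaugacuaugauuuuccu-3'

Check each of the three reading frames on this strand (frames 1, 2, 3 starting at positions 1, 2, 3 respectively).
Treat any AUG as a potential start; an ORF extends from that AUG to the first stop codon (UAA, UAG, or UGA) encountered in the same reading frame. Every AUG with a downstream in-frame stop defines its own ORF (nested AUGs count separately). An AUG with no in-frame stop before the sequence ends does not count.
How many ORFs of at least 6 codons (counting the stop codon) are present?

2

Frame 1: GCG GUU UUA GGU UAU ACG ACC CUG GCU GAU GAC AUC GCG GAA GUA GAG CAC CCG ACA UGA CUA GGG AGG UUU AAA CUU AUG ACU AUG AUU UUC — no AUG→stop ORF.
Frame 2: CGG UUU UAG GUU AUA CGA CCC UGG CUG AUG ACA UCG CGG AAG UAG AGC ACC CGA CAU GAC UAG GGA GGU UUA AAC UUA UGA CUA UGA UUU UCC — AUG at 29, stop UAG at 44 → 18 nt.
Frame 3: GGU UUU AGG UUA UAC GAC CCU GGC UGA UGA CAU CGC GGA AGU AGA GCA CCC GAC AUG ACU AGG GAG GUU UAA ACU UAU GAC UAU GAU UUU CCU — AUG at 57, stop UAA at 72 → 18 nt.
ORFs ≥ 6 codons: frame 2 29–46 (6 codons), frame 3 57–74 (6 codons). Count = 2.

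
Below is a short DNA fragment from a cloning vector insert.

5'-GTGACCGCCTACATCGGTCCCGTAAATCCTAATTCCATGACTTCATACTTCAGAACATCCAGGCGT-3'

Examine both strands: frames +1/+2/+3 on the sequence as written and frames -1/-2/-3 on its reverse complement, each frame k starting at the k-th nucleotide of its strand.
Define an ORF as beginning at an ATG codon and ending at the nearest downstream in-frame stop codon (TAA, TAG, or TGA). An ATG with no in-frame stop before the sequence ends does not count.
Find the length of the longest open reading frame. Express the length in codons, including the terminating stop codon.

Reverse complement (5'→3'): ACGCCTGGATGTTCTGAAGTATGAAGTCATGGAATTAGGATTTACGGGACCGATGTAGGCGGTCAC
Frame +1: GTG ACC GCC TAC ATC GGT CCC GTA AAT CCT AAT TCC ATG ACT TCA TAC TTC AGA ACA TCC AGG CGT — no ATG→stop ORF.
Frame +2: TGA CCG CCT ACA TCG GTC CCG TAA ATC CTA ATT CCA TGA CTT CAT ACT TCA GAA CAT CCA GGC — no ATG→stop ORF.
Frame +3: GAC CGC CTA CAT CGG TCC CGT AAA TCC TAA TTC CAT GAC TTC ATA CTT CAG AAC ATC CAG GCG — no ATG→stop ORF.
Frame -1: ACG CCT GGA TGT TCT GAA GTA TGA AGT CAT GGA ATT AGG ATT TAC GGG ACC GAT GTA GGC GGT CAC — no ATG→stop ORF.
Frame -2: CGC CTG GAT GTT CTG AAG TAT GAA GTC ATG GAA TTA GGA TTT ACG GGA CCG ATG TAG GCG GTC — ATG at 29, stop TAG at 56 → 30 nt; ATG at 53, stop TAG at 56 → 6 nt.
Frame -3: GCC TGG ATG TTC TGA AGT ATG AAG TCA TGG AAT TAG GAT TTA CGG GAC CGA TGT AGG CGG TCA — ATG at 9, stop TGA at 15 → 9 nt; ATG at 21, stop TAG at 36 → 18 nt.
Longest: frame -2, positions 29–58, 30 nt = 10 codons = 9 aa. → 10 codons.

10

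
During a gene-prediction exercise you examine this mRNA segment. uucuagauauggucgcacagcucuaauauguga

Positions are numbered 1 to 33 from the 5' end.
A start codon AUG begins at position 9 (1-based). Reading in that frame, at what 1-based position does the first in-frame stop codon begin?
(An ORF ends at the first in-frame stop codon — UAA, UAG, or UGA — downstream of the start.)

24

Codons from position 9: AUG (9–11), GUC (12–14), GCA (15–17), CAG (18–20), CUC (21–23), UAA (24–26).
UAA is a stop codon; it begins at position 24.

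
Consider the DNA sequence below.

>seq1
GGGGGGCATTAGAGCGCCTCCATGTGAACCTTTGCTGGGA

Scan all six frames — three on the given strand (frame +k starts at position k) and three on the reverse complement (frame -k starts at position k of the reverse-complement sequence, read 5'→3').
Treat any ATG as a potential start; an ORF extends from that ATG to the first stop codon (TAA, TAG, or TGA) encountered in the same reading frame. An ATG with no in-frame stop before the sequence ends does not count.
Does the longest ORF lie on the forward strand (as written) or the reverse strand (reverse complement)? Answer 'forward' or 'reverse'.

Reverse complement (5'→3'): TCCCAGCAAAGGTTCACATGGAGGCGCTCTAATGCCCCCC
Frame +1: GGG GGG CAT TAG AGC GCC TCC ATG TGA ACC TTT GCT GGG — ATG at 22, stop TGA at 25 → 6 nt.
Frame +2: GGG GGC ATT AGA GCG CCT CCA TGT GAA CCT TTG CTG GGA — no ATG→stop ORF.
Frame +3: GGG GCA TTA GAG CGC CTC CAT GTG AAC CTT TGC TGG — no ATG→stop ORF.
Frame -1: TCC CAG CAA AGG TTC ACA TGG AGG CGC TCT AAT GCC CCC — no ATG→stop ORF.
Frame -2: CCC AGC AAA GGT TCA CAT GGA GGC GCT CTA ATG CCC CCC — no ATG→stop ORF.
Frame -3: CCA GCA AAG GTT CAC ATG GAG GCG CTC TAA TGC CCC — ATG at 18, stop TAA at 30 → 15 nt.
Forward-strand max 6 nt; reverse-strand max 15 nt. The reverse strand has the longer ORF.

reverse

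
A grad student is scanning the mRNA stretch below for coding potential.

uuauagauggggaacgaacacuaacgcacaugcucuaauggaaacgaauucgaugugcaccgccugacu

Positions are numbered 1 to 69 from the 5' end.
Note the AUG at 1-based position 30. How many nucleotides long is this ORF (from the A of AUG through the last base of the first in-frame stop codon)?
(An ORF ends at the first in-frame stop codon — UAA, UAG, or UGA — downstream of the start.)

Codons from position 30: AUG (30–32), CUC (33–35), UAA (36–38).
UAA is the first in-frame stop; ORF spans 30–38, 9 nucleotides.

9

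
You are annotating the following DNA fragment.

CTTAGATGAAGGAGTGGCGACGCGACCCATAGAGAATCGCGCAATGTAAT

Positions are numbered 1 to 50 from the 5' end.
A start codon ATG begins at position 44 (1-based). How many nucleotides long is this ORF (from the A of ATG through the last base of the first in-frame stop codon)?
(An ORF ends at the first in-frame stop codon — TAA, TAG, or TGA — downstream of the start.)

6

Codons from position 44: ATG (44–46), TAA (47–49).
TAA is the first in-frame stop; ORF spans 44–49, 6 nucleotides.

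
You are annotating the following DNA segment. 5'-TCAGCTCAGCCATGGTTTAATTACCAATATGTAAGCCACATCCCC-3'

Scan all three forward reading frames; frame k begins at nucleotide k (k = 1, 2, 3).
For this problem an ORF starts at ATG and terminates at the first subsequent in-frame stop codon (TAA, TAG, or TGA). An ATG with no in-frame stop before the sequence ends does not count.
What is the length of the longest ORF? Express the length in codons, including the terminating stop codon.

Frame 1: TCA GCT CAG CCA TGG TTT AAT TAC CAA TAT GTA AGC CAC ATC CCC — no ATG→stop ORF.
Frame 2: CAG CTC AGC CAT GGT TTA ATT ACC AAT ATG TAA GCC ACA TCC — ATG at 29, stop TAA at 32 → 6 nt.
Frame 3: AGC TCA GCC ATG GTT TAA TTA CCA ATA TGT AAG CCA CAT CCC — ATG at 12, stop TAA at 18 → 9 nt.
Longest: frame 3, positions 12–20, 9 nt = 3 codons = 2 aa. → 3 codons.

3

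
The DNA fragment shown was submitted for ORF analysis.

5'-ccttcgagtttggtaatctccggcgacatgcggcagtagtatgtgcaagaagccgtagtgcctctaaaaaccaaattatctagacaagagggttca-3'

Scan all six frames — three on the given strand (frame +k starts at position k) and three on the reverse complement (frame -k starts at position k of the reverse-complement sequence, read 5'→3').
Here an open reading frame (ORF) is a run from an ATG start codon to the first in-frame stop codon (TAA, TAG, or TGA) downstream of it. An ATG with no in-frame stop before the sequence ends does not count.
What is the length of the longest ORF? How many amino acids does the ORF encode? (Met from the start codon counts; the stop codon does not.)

5

Reverse complement (5'→3'): TGAACCCTCTTGTCTAGATAATTTGGTTTTTAGAGGCACTACGGCTTCTTGCACATACTACTGCCGCATGTCGCCGGAGATTACCAAACTCGAAGG
Frame +1: CCT TCG AGT TTG GTA ATC TCC GGC GAC ATG CGG CAG TAG TAT GTG CAA GAA GCC GTA GTG CCT CTA AAA ACC AAA TTA TCT AGA CAA GAG GGT TCA — ATG at 28, stop TAG at 37 → 12 nt.
Frame +2: CTT CGA GTT TGG TAA TCT CCG GCG ACA TGC GGC AGT AGT ATG TGC AAG AAG CCG TAG TGC CTC TAA AAA CCA AAT TAT CTA GAC AAG AGG GTT — ATG at 41, stop TAG at 56 → 18 nt.
Frame +3: TTC GAG TTT GGT AAT CTC CGG CGA CAT GCG GCA GTA GTA TGT GCA AGA AGC CGT AGT GCC TCT AAA AAC CAA ATT ATC TAG ACA AGA GGG TTC — no ATG→stop ORF.
Frame -1: TGA ACC CTC TTG TCT AGA TAA TTT GGT TTT TAG AGG CAC TAC GGC TTC TTG CAC ATA CTA CTG CCG CAT GTC GCC GGA GAT TAC CAA ACT CGA AGG — no ATG→stop ORF.
Frame -2: GAA CCC TCT TGT CTA GAT AAT TTG GTT TTT AGA GGC ACT ACG GCT TCT TGC ACA TAC TAC TGC CGC ATG TCG CCG GAG ATT ACC AAA CTC GAA — no ATG→stop ORF.
Frame -3: AAC CCT CTT GTC TAG ATA ATT TGG TTT TTA GAG GCA CTA CGG CTT CTT GCA CAT ACT ACT GCC GCA TGT CGC CGG AGA TTA CCA AAC TCG AAG — no ATG→stop ORF.
Longest: frame +2, positions 41–58, 18 nt = 6 codons = 5 aa. → 5 amino acids.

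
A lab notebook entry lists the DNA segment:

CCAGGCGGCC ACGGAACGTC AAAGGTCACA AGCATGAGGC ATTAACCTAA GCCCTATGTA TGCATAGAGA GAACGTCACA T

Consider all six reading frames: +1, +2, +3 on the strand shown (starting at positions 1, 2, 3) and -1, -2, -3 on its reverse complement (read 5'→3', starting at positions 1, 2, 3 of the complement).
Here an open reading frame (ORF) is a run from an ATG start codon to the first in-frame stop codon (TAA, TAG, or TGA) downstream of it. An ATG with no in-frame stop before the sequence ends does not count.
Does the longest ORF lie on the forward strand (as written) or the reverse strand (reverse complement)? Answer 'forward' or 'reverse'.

Reverse complement (5'→3'): ATGTGACGTTCTCTCTATGCATACATAGGGCTTAGGTTAATGCCTCATGCTTGTGACCTTTGACGTTCCGTGGCCGCCTGG
Frame +1: CCA GGC GGC CAC GGA ACG TCA AAG GTC ACA AGC ATG AGG CAT TAA CCT AAG CCC TAT GTA TGC ATA GAG AGA ACG TCA CAT — ATG at 34, stop TAA at 43 → 12 nt.
Frame +2: CAG GCG GCC ACG GAA CGT CAA AGG TCA CAA GCA TGA GGC ATT AAC CTA AGC CCT ATG TAT GCA TAG AGA GAA CGT CAC — ATG at 56, stop TAG at 65 → 12 nt.
Frame +3: AGG CGG CCA CGG AAC GTC AAA GGT CAC AAG CAT GAG GCA TTA ACC TAA GCC CTA TGT ATG CAT AGA GAG AAC GTC ACA — no ATG→stop ORF.
Frame -1: ATG TGA CGT TCT CTC TAT GCA TAC ATA GGG CTT AGG TTA ATG CCT CAT GCT TGT GAC CTT TGA CGT TCC GTG GCC GCC TGG — ATG at 1, stop TGA at 4 → 6 nt; ATG at 40, stop TGA at 61 → 24 nt.
Frame -2: TGT GAC GTT CTC TCT ATG CAT ACA TAG GGC TTA GGT TAA TGC CTC ATG CTT GTG ACC TTT GAC GTT CCG TGG CCG CCT — ATG at 17, stop TAG at 26 → 12 nt.
Frame -3: GTG ACG TTC TCT CTA TGC ATA CAT AGG GCT TAG GTT AAT GCC TCA TGC TTG TGA CCT TTG ACG TTC CGT GGC CGC CTG — no ATG→stop ORF.
Forward-strand max 12 nt; reverse-strand max 24 nt. The reverse strand has the longer ORF.

reverse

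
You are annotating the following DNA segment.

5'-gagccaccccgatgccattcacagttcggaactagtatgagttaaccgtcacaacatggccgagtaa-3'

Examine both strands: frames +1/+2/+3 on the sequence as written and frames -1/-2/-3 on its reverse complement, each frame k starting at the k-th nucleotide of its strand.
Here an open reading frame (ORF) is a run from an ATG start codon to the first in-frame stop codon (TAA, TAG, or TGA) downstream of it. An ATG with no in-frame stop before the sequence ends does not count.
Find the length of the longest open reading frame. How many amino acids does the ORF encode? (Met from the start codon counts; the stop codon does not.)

7

Reverse complement (5'→3'): TTACTCGGCCATGTTGTGACGGTTAACTCATACTAGTTCCGAACTGTGAATGGCATCGGGGTGGCTC
Frame +1: GAG CCA CCC CGA TGC CAT TCA CAG TTC GGA ACT AGT ATG AGT TAA CCG TCA CAA CAT GGC CGA GTA — ATG at 37, stop TAA at 43 → 9 nt.
Frame +2: AGC CAC CCC GAT GCC ATT CAC AGT TCG GAA CTA GTA TGA GTT AAC CGT CAC AAC ATG GCC GAG TAA — ATG at 56, stop TAA at 65 → 12 nt.
Frame +3: GCC ACC CCG ATG CCA TTC ACA GTT CGG AAC TAG TAT GAG TTA ACC GTC ACA ACA TGG CCG AGT — ATG at 12, stop TAG at 33 → 24 nt.
Frame -1: TTA CTC GGC CAT GTT GTG ACG GTT AAC TCA TAC TAG TTC CGA ACT GTG AAT GGC ATC GGG GTG GCT — no ATG→stop ORF.
Frame -2: TAC TCG GCC ATG TTG TGA CGG TTA ACT CAT ACT AGT TCC GAA CTG TGA ATG GCA TCG GGG TGG CTC — ATG at 11, stop TGA at 17 → 9 nt.
Frame -3: ACT CGG CCA TGT TGT GAC GGT TAA CTC ATA CTA GTT CCG AAC TGT GAA TGG CAT CGG GGT GGC — no ATG→stop ORF.
Longest: frame +3, positions 12–35, 24 nt = 8 codons = 7 aa. → 7 amino acids.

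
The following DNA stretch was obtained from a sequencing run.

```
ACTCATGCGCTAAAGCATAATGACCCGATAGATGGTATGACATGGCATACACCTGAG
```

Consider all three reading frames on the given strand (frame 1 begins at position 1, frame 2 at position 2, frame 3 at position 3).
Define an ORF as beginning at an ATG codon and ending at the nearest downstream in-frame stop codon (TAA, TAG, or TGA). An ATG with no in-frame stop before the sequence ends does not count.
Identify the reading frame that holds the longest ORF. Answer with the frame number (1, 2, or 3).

3

Frame 1: ACT CAT GCG CTA AAG CAT AAT GAC CCG ATA GAT GGT ATG ACA TGG CAT ACA CCT GAG — no ATG→stop ORF.
Frame 2: CTC ATG CGC TAA AGC ATA ATG ACC CGA TAG ATG GTA TGA CAT GGC ATA CAC CTG — ATG at 5, stop TAA at 11 → 9 nt; ATG at 20, stop TAG at 29 → 12 nt; ATG at 32, stop TGA at 38 → 9 nt.
Frame 3: TCA TGC GCT AAA GCA TAA TGA CCC GAT AGA TGG TAT GAC ATG GCA TAC ACC TGA — ATG at 42, stop TGA at 54 → 15 nt.
Longest ORF is 15 nt in frame 3 (positions 42–56).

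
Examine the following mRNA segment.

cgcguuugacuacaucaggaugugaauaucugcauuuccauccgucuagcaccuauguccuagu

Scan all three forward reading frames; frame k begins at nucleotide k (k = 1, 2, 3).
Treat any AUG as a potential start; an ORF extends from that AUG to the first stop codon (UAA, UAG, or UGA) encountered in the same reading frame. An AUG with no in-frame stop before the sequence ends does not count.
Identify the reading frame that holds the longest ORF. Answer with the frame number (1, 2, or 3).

1

Frame 1: CGC GUU UGA CUA CAU CAG GAU GUG AAU AUC UGC AUU UCC AUC CGU CUA GCA CCU AUG UCC UAG — AUG at 55, stop UAG at 61 → 9 nt.
Frame 2: GCG UUU GAC UAC AUC AGG AUG UGA AUA UCU GCA UUU CCA UCC GUC UAG CAC CUA UGU CCU AGU — AUG at 20, stop UGA at 23 → 6 nt.
Frame 3: CGU UUG ACU ACA UCA GGA UGU GAA UAU CUG CAU UUC CAU CCG UCU AGC ACC UAU GUC CUA — no AUG→stop ORF.
Longest ORF is 9 nt in frame 1 (positions 55–63).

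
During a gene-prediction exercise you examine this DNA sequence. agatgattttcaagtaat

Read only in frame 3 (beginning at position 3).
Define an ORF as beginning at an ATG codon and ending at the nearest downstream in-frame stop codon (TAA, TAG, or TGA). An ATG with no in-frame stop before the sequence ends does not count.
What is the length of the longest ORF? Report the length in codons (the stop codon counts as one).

Frame 3: ATG ATT TTC AAG TAA — ATG at 3, stop TAA at 15 → 15 nt.
Longest: frame 3, positions 3–17, 15 nt = 5 codons = 4 aa. → 5 codons.

5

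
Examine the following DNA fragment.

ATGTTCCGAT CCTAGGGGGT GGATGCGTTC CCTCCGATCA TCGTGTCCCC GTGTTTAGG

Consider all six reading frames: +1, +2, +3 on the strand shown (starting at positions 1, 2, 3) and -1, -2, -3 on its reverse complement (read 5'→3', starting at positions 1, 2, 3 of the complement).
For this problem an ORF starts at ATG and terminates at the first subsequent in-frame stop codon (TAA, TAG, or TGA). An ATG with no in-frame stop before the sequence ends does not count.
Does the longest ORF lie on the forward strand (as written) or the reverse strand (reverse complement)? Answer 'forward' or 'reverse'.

forward

Reverse complement (5'→3'): CCTAAACACGGGGACACGATGATCGGAGGGAACGCATCCACCCCCTAGGATCGGAACAT
Frame +1: ATG TTC CGA TCC TAG GGG GTG GAT GCG TTC CCT CCG ATC ATC GTG TCC CCG TGT TTA — ATG at 1, stop TAG at 13 → 15 nt.
Frame +2: TGT TCC GAT CCT AGG GGG TGG ATG CGT TCC CTC CGA TCA TCG TGT CCC CGT GTT TAG — ATG at 23, stop TAG at 56 → 36 nt.
Frame +3: GTT CCG ATC CTA GGG GGT GGA TGC GTT CCC TCC GAT CAT CGT GTC CCC GTG TTT AGG — no ATG→stop ORF.
Frame -1: CCT AAA CAC GGG GAC ACG ATG ATC GGA GGG AAC GCA TCC ACC CCC TAG GAT CGG AAC — ATG at 19, stop TAG at 46 → 30 nt.
Frame -2: CTA AAC ACG GGG ACA CGA TGA TCG GAG GGA ACG CAT CCA CCC CCT AGG ATC GGA ACA — no ATG→stop ORF.
Frame -3: TAA ACA CGG GGA CAC GAT GAT CGG AGG GAA CGC ATC CAC CCC CTA GGA TCG GAA CAT — no ATG→stop ORF.
Forward-strand max 36 nt; reverse-strand max 30 nt. The forward strand has the longer ORF.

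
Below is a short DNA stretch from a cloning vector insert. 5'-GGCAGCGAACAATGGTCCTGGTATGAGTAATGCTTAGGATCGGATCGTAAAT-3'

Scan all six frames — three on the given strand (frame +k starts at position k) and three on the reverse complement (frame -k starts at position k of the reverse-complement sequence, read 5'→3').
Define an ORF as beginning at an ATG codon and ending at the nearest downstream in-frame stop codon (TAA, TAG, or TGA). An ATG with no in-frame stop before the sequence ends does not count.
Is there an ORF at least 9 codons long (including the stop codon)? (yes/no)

Reverse complement (5'→3'): ATTTACGATCCGATCCTAAGCATTACTCATACCAGGACCATTGTTCGCTGCC
Frame +1: GGC AGC GAA CAA TGG TCC TGG TAT GAG TAA TGC TTA GGA TCG GAT CGT AAA — no ATG→stop ORF.
Frame +2: GCA GCG AAC AAT GGT CCT GGT ATG AGT AAT GCT TAG GAT CGG ATC GTA AAT — ATG at 23, stop TAG at 35 → 15 nt.
Frame +3: CAG CGA ACA ATG GTC CTG GTA TGA GTA ATG CTT AGG ATC GGA TCG TAA — ATG at 12, stop TGA at 24 → 15 nt; ATG at 30, stop TAA at 48 → 21 nt.
Frame -1: ATT TAC GAT CCG ATC CTA AGC ATT ACT CAT ACC AGG ACC ATT GTT CGC TGC — no ATG→stop ORF.
Frame -2: TTT ACG ATC CGA TCC TAA GCA TTA CTC ATA CCA GGA CCA TTG TTC GCT GCC — no ATG→stop ORF.
Frame -3: TTA CGA TCC GAT CCT AAG CAT TAC TCA TAC CAG GAC CAT TGT TCG CTG — no ATG→stop ORF.
Largest ORF found is 7 codons < 9, so no.

no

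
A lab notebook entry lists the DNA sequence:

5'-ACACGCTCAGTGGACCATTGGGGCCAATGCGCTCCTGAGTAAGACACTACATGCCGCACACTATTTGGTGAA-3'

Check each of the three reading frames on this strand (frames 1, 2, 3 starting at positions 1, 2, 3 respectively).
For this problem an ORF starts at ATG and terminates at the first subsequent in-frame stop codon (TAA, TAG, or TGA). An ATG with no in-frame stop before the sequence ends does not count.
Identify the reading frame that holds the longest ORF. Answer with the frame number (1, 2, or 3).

3

Frame 1: ACA CGC TCA GTG GAC CAT TGG GGC CAA TGC GCT CCT GAG TAA GAC ACT ACA TGC CGC ACA CTA TTT GGT GAA — no ATG→stop ORF.
Frame 2: CAC GCT CAG TGG ACC ATT GGG GCC AAT GCG CTC CTG AGT AAG ACA CTA CAT GCC GCA CAC TAT TTG GTG — no ATG→stop ORF.
Frame 3: ACG CTC AGT GGA CCA TTG GGG CCA ATG CGC TCC TGA GTA AGA CAC TAC ATG CCG CAC ACT ATT TGG TGA — ATG at 27, stop TGA at 36 → 12 nt; ATG at 51, stop TGA at 69 → 21 nt.
Longest ORF is 21 nt in frame 3 (positions 51–71).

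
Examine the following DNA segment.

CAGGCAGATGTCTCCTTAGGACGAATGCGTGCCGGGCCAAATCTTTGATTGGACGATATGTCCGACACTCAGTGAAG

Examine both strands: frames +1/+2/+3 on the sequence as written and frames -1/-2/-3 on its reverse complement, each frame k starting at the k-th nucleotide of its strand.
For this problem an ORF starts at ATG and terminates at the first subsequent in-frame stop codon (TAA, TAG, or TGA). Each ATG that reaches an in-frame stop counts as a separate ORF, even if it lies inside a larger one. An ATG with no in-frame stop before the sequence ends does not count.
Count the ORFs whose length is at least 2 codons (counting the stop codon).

Reverse complement (5'→3'): CTTCACTGAGTGTCGGACATATCGTCCAATCAAAGATTTGGCCCGGCACGCATTCGTCCTAAGGAGACATCTGCCTG
Frame +1: CAG GCA GAT GTC TCC TTA GGA CGA ATG CGT GCC GGG CCA AAT CTT TGA TTG GAC GAT ATG TCC GAC ACT CAG TGA — ATG at 25, stop TGA at 46 → 24 nt; ATG at 58, stop TGA at 73 → 18 nt.
Frame +2: AGG CAG ATG TCT CCT TAG GAC GAA TGC GTG CCG GGC CAA ATC TTT GAT TGG ACG ATA TGT CCG ACA CTC AGT GAA — ATG at 8, stop TAG at 17 → 12 nt.
Frame +3: GGC AGA TGT CTC CTT AGG ACG AAT GCG TGC CGG GCC AAA TCT TTG ATT GGA CGA TAT GTC CGA CAC TCA GTG AAG — no ATG→stop ORF.
Frame -1: CTT CAC TGA GTG TCG GAC ATA TCG TCC AAT CAA AGA TTT GGC CCG GCA CGC ATT CGT CCT AAG GAG ACA TCT GCC — no ATG→stop ORF.
Frame -2: TTC ACT GAG TGT CGG ACA TAT CGT CCA ATC AAA GAT TTG GCC CGG CAC GCA TTC GTC CTA AGG AGA CAT CTG CCT — no ATG→stop ORF.
Frame -3: TCA CTG AGT GTC GGA CAT ATC GTC CAA TCA AAG ATT TGG CCC GGC ACG CAT TCG TCC TAA GGA GAC ATC TGC CTG — no ATG→stop ORF.
ORFs ≥ 2 codons: frame +1 25–48 (8 codons), frame +1 58–75 (6 codons), frame +2 8–19 (4 codons). Count = 3.

3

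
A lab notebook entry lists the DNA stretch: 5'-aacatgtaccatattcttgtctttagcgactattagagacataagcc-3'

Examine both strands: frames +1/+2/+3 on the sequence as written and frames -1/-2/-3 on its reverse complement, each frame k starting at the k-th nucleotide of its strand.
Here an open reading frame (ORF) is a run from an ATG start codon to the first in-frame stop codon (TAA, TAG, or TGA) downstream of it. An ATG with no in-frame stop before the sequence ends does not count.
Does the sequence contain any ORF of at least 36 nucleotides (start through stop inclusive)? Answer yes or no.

Reverse complement (5'→3'): GGCTTATGTCTCTAATAGTCGCTAAAGACAAGAATATGGTACATGTT
Frame +1: AAC ATG TAC CAT ATT CTT GTC TTT AGC GAC TAT TAG AGA CAT AAG — ATG at 4, stop TAG at 34 → 33 nt.
Frame +2: ACA TGT ACC ATA TTC TTG TCT TTA GCG ACT ATT AGA GAC ATA AGC — no ATG→stop ORF.
Frame +3: CAT GTA CCA TAT TCT TGT CTT TAG CGA CTA TTA GAG ACA TAA GCC — no ATG→stop ORF.
Frame -1: GGC TTA TGT CTC TAA TAG TCG CTA AAG ACA AGA ATA TGG TAC ATG — no ATG→stop ORF.
Frame -2: GCT TAT GTC TCT AAT AGT CGC TAA AGA CAA GAA TAT GGT ACA TGT — no ATG→stop ORF.
Frame -3: CTT ATG TCT CTA ATA GTC GCT AAA GAC AAG AAT ATG GTA CAT GTT — no ATG→stop ORF.
Largest ORF found is 33 nucleotides < 36, so no.

no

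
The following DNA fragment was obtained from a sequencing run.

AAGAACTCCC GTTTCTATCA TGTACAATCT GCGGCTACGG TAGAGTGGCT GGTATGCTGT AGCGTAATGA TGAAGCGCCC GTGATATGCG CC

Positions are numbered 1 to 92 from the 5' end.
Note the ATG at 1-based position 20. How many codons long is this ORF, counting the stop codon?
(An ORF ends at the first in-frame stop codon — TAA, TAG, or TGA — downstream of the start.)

8

Codons from position 20: ATG (20–22), TAC (23–25), AAT (26–28), CTG (29–31), CGG (32–34), CTA (35–37), CGG (38–40), TAG (41–43).
TAG is the first in-frame stop; that's 8 codons including the stop.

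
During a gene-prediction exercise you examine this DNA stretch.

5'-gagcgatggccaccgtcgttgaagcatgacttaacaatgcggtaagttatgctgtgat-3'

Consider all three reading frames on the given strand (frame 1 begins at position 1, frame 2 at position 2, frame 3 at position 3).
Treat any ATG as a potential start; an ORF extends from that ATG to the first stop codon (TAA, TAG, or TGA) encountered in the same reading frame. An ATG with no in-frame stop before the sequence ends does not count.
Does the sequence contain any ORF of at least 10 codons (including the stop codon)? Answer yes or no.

no

Frame 1: GAG CGA TGG CCA CCG TCG TTG AAG CAT GAC TTA ACA ATG CGG TAA GTT ATG CTG TGA — ATG at 37, stop TAA at 43 → 9 nt; ATG at 49, stop TGA at 55 → 9 nt.
Frame 2: AGC GAT GGC CAC CGT CGT TGA AGC ATG ACT TAA CAA TGC GGT AAG TTA TGC TGT GAT — ATG at 26, stop TAA at 32 → 9 nt.
Frame 3: GCG ATG GCC ACC GTC GTT GAA GCA TGA CTT AAC AAT GCG GTA AGT TAT GCT GTG — ATG at 6, stop TGA at 27 → 24 nt.
Largest ORF found is 8 codons < 10, so no.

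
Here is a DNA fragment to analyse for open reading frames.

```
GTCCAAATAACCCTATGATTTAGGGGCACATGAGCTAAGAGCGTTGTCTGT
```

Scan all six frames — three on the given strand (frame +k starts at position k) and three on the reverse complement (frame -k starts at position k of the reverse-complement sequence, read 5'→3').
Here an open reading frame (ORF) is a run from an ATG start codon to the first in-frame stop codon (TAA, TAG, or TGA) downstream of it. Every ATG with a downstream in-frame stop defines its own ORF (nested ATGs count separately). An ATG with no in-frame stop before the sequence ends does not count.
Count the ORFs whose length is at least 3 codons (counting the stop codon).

3

Reverse complement (5'→3'): ACAGACAACGCTCTTAGCTCATGTGCCCCTAAATCATAGGGTTATTTGGAC
Frame +1: GTC CAA ATA ACC CTA TGA TTT AGG GGC ACA TGA GCT AAG AGC GTT GTC TGT — no ATG→stop ORF.
Frame +2: TCC AAA TAA CCC TAT GAT TTA GGG GCA CAT GAG CTA AGA GCG TTG TCT — no ATG→stop ORF.
Frame +3: CCA AAT AAC CCT ATG ATT TAG GGG CAC ATG AGC TAA GAG CGT TGT CTG — ATG at 15, stop TAG at 21 → 9 nt; ATG at 30, stop TAA at 36 → 9 nt.
Frame -1: ACA GAC AAC GCT CTT AGC TCA TGT GCC CCT AAA TCA TAG GGT TAT TTG GAC — no ATG→stop ORF.
Frame -2: CAG ACA ACG CTC TTA GCT CAT GTG CCC CTA AAT CAT AGG GTT ATT TGG — no ATG→stop ORF.
Frame -3: AGA CAA CGC TCT TAG CTC ATG TGC CCC TAA ATC ATA GGG TTA TTT GGA — ATG at 21, stop TAA at 30 → 12 nt.
ORFs ≥ 3 codons: frame +3 15–23 (3 codons), frame +3 30–38 (3 codons), frame -3 21–32 (4 codons). Count = 3.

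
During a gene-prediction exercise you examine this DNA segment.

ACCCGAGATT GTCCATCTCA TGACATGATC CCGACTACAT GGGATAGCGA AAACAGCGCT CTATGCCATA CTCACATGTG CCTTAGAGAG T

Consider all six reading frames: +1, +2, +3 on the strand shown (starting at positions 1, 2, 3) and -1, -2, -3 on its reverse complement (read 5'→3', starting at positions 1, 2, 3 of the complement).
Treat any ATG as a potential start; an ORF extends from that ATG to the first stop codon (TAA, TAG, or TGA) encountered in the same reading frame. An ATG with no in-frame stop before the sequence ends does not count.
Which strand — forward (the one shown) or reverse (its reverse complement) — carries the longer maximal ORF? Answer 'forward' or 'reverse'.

Reverse complement (5'→3'): ACTCTCTAAGGCACATGTGAGTATGGCATAGAGCGCTGTTTTCGCTATCCCATGTAGTCGGGATCATGTCATGAGATGGACAATCTCGGGT
Frame +1: ACC CGA GAT TGT CCA TCT CAT GAC ATG ATC CCG ACT ACA TGG GAT AGC GAA AAC AGC GCT CTA TGC CAT ACT CAC ATG TGC CTT AGA GAG — no ATG→stop ORF.
Frame +2: CCC GAG ATT GTC CAT CTC ATG ACA TGA TCC CGA CTA CAT GGG ATA GCG AAA ACA GCG CTC TAT GCC ATA CTC ACA TGT GCC TTA GAG AGT — ATG at 20, stop TGA at 26 → 9 nt.
Frame +3: CCG AGA TTG TCC ATC TCA TGA CAT GAT CCC GAC TAC ATG GGA TAG CGA AAA CAG CGC TCT ATG CCA TAC TCA CAT GTG CCT TAG AGA — ATG at 39, stop TAG at 45 → 9 nt; ATG at 63, stop TAG at 84 → 24 nt.
Frame -1: ACT CTC TAA GGC ACA TGT GAG TAT GGC ATA GAG CGC TGT TTT CGC TAT CCC ATG TAG TCG GGA TCA TGT CAT GAG ATG GAC AAT CTC GGG — ATG at 52, stop TAG at 55 → 6 nt.
Frame -2: CTC TCT AAG GCA CAT GTG AGT ATG GCA TAG AGC GCT GTT TTC GCT ATC CCA TGT AGT CGG GAT CAT GTC ATG AGA TGG ACA ATC TCG GGT — ATG at 23, stop TAG at 29 → 9 nt.
Frame -3: TCT CTA AGG CAC ATG TGA GTA TGG CAT AGA GCG CTG TTT TCG CTA TCC CAT GTA GTC GGG ATC ATG TCA TGA GAT GGA CAA TCT CGG — ATG at 15, stop TGA at 18 → 6 nt; ATG at 66, stop TGA at 72 → 9 nt.
Forward-strand max 24 nt; reverse-strand max 9 nt. The forward strand has the longer ORF.

forward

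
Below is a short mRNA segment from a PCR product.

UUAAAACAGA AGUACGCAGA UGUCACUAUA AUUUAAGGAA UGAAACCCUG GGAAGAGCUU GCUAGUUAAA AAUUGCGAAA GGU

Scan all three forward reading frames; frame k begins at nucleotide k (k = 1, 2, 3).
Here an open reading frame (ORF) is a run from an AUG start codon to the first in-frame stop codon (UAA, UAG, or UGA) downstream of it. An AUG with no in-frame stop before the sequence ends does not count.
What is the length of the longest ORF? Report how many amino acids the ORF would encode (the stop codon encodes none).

9

Frame 1: UUA AAA CAG AAG UAC GCA GAU GUC ACU AUA AUU UAA GGA AUG AAA CCC UGG GAA GAG CUU GCU AGU UAA AAA UUG CGA AAG — AUG at 40, stop UAA at 67 → 30 nt.
Frame 2: UAA AAC AGA AGU ACG CAG AUG UCA CUA UAA UUU AAG GAA UGA AAC CCU GGG AAG AGC UUG CUA GUU AAA AAU UGC GAA AGG — AUG at 20, stop UAA at 29 → 12 nt.
Frame 3: AAA ACA GAA GUA CGC AGA UGU CAC UAU AAU UUA AGG AAU GAA ACC CUG GGA AGA GCU UGC UAG UUA AAA AUU GCG AAA GGU — no AUG→stop ORF.
Longest: frame 1, positions 40–69, 30 nt = 10 codons = 9 aa. → 9 amino acids.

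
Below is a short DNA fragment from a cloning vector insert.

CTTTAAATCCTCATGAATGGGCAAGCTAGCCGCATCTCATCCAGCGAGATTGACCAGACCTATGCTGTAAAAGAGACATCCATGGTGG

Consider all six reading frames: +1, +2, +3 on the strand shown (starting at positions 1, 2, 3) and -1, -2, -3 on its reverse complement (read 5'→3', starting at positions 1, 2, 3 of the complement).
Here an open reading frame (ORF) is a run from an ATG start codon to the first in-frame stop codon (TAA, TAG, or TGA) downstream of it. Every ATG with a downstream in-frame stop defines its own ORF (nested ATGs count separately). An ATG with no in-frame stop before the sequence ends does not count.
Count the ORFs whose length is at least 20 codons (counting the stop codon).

Reverse complement (5'→3'): CCACCATGGATGTCTCTTTTACAGCATAGGTCTGGTCAATCTCGCTGGATGAGATGCGGCTAGCTTGCCCATTCATGAGGATTTAAAG
Frame +1: CTT TAA ATC CTC ATG AAT GGG CAA GCT AGC CGC ATC TCA TCC AGC GAG ATT GAC CAG ACC TAT GCT GTA AAA GAG ACA TCC ATG GTG — no ATG→stop ORF.
Frame +2: TTT AAA TCC TCA TGA ATG GGC AAG CTA GCC GCA TCT CAT CCA GCG AGA TTG ACC AGA CCT ATG CTG TAA AAG AGA CAT CCA TGG TGG — ATG at 17, stop TAA at 68 → 54 nt; ATG at 62, stop TAA at 68 → 9 nt.
Frame +3: TTA AAT CCT CAT GAA TGG GCA AGC TAG CCG CAT CTC ATC CAG CGA GAT TGA CCA GAC CTA TGC TGT AAA AGA GAC ATC CAT GGT — no ATG→stop ORF.
Frame -1: CCA CCA TGG ATG TCT CTT TTA CAG CAT AGG TCT GGT CAA TCT CGC TGG ATG AGA TGC GGC TAG CTT GCC CAT TCA TGA GGA TTT AAA — ATG at 10, stop TAG at 61 → 54 nt; ATG at 49, stop TAG at 61 → 15 nt.
Frame -2: CAC CAT GGA TGT CTC TTT TAC AGC ATA GGT CTG GTC AAT CTC GCT GGA TGA GAT GCG GCT AGC TTG CCC ATT CAT GAG GAT TTA AAG — no ATG→stop ORF.
Frame -3: ACC ATG GAT GTC TCT TTT ACA GCA TAG GTC TGG TCA ATC TCG CTG GAT GAG ATG CGG CTA GCT TGC CCA TTC ATG AGG ATT TAA — ATG at 6, stop TAG at 27 → 24 nt; ATG at 54, stop TAA at 84 → 33 nt; ATG at 75, stop TAA at 84 → 12 nt.
No ORF reaches 20 codons. Count = 0.

0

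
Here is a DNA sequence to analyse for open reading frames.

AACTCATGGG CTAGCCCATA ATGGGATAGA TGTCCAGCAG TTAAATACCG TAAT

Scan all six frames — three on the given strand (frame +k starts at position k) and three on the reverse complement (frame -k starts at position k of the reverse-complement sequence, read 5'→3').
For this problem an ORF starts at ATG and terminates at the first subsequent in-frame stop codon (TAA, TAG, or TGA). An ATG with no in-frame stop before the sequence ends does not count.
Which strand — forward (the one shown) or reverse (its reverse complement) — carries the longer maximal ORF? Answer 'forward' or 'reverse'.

forward

Reverse complement (5'→3'): ATTACGGTATTTAACTGCTGGACATCTATCCCATTATGGGCTAGCCCATGAGTT
Frame +1: AAC TCA TGG GCT AGC CCA TAA TGG GAT AGA TGT CCA GCA GTT AAA TAC CGT AAT — no ATG→stop ORF.
Frame +2: ACT CAT GGG CTA GCC CAT AAT GGG ATA GAT GTC CAG CAG TTA AAT ACC GTA — no ATG→stop ORF.
Frame +3: CTC ATG GGC TAG CCC ATA ATG GGA TAG ATG TCC AGC AGT TAA ATA CCG TAA — ATG at 6, stop TAG at 12 → 9 nt; ATG at 21, stop TAG at 27 → 9 nt; ATG at 30, stop TAA at 42 → 15 nt.
Frame -1: ATT ACG GTA TTT AAC TGC TGG ACA TCT ATC CCA TTA TGG GCT AGC CCA TGA GTT — no ATG→stop ORF.
Frame -2: TTA CGG TAT TTA ACT GCT GGA CAT CTA TCC CAT TAT GGG CTA GCC CAT GAG — no ATG→stop ORF.
Frame -3: TAC GGT ATT TAA CTG CTG GAC ATC TAT CCC ATT ATG GGC TAG CCC ATG AGT — ATG at 36, stop TAG at 42 → 9 nt.
Forward-strand max 15 nt; reverse-strand max 9 nt. The forward strand has the longer ORF.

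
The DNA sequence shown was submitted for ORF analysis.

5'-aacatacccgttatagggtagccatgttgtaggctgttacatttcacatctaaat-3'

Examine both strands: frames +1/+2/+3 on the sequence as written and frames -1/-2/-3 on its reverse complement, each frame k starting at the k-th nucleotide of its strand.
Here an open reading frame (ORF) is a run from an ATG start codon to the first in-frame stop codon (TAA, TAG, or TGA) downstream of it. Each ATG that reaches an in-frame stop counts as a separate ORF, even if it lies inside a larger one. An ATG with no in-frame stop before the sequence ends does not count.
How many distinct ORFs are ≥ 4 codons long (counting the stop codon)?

1

Reverse complement (5'→3'): ATTTAGATGTGAAATGTAACAGCCTACAACATGGCTACCCTATAACGGGTATGTT
Frame +1: AAC ATA CCC GTT ATA GGG TAG CCA TGT TGT AGG CTG TTA CAT TTC ACA TCT AAA — no ATG→stop ORF.
Frame +2: ACA TAC CCG TTA TAG GGT AGC CAT GTT GTA GGC TGT TAC ATT TCA CAT CTA AAT — no ATG→stop ORF.
Frame +3: CAT ACC CGT TAT AGG GTA GCC ATG TTG TAG GCT GTT ACA TTT CAC ATC TAA — ATG at 24, stop TAG at 30 → 9 nt.
Frame -1: ATT TAG ATG TGA AAT GTA ACA GCC TAC AAC ATG GCT ACC CTA TAA CGG GTA TGT — ATG at 7, stop TGA at 10 → 6 nt; ATG at 31, stop TAA at 43 → 15 nt.
Frame -2: TTT AGA TGT GAA ATG TAA CAG CCT ACA ACA TGG CTA CCC TAT AAC GGG TAT GTT — ATG at 14, stop TAA at 17 → 6 nt.
Frame -3: TTA GAT GTG AAA TGT AAC AGC CTA CAA CAT GGC TAC CCT ATA ACG GGT ATG — no ATG→stop ORF.
ORFs ≥ 4 codons: frame -1 31–45 (5 codons). Count = 1.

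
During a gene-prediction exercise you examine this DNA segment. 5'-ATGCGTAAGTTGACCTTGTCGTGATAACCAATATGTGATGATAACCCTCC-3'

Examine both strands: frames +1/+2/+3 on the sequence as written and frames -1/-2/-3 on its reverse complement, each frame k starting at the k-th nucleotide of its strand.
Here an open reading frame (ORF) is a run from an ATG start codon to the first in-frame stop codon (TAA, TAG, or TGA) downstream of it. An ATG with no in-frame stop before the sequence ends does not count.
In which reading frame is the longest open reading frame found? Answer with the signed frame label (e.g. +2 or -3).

Reverse complement (5'→3'): GGAGGGTTATCATCACATATTGGTTATCACGACAAGGTCAACTTACGCAT
Frame +1: ATG CGT AAG TTG ACC TTG TCG TGA TAA CCA ATA TGT GAT GAT AAC CCT — ATG at 1, stop TGA at 22 → 24 nt.
Frame +2: TGC GTA AGT TGA CCT TGT CGT GAT AAC CAA TAT GTG ATG ATA ACC CTC — no ATG→stop ORF.
Frame +3: GCG TAA GTT GAC CTT GTC GTG ATA ACC AAT ATG TGA TGA TAA CCC TCC — ATG at 33, stop TGA at 36 → 6 nt.
Frame -1: GGA GGG TTA TCA TCA CAT ATT GGT TAT CAC GAC AAG GTC AAC TTA CGC — no ATG→stop ORF.
Frame -2: GAG GGT TAT CAT CAC ATA TTG GTT ATC ACG ACA AGG TCA ACT TAC GCA — no ATG→stop ORF.
Frame -3: AGG GTT ATC ATC ACA TAT TGG TTA TCA CGA CAA GGT CAA CTT ACG CAT — no ATG→stop ORF.
Longest ORF is 24 nt in frame +1 (positions 1–24).

+1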